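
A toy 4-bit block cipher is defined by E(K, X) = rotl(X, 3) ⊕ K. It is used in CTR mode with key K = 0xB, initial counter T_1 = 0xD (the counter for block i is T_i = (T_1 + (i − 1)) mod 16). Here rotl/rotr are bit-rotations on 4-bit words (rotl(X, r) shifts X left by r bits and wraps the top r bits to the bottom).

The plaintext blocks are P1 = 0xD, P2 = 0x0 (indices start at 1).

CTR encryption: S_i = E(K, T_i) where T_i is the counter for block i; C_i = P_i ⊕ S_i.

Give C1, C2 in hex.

C1 = 0x8, C2 = 0xC

C1: T = 0xD, S = E(K, T) = 0x5; 0xD ⊕ 0x5 = 0x8.
C2: T = 0xE, S = E(K, T) = 0xC; 0x0 ⊕ 0xC = 0xC.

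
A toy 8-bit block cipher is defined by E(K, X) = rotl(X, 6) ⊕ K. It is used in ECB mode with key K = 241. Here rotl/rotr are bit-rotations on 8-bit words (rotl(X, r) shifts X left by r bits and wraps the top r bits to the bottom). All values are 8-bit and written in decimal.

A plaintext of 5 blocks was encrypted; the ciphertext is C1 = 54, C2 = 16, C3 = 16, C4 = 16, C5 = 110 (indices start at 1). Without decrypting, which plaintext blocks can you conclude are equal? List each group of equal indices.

ECB encrypts each block independently with the same key, so equal ciphertext blocks imply equal plaintext blocks.
C2 = C3 = C4 = 16, so P2 = P3 = P4.

P2 = P3 = P4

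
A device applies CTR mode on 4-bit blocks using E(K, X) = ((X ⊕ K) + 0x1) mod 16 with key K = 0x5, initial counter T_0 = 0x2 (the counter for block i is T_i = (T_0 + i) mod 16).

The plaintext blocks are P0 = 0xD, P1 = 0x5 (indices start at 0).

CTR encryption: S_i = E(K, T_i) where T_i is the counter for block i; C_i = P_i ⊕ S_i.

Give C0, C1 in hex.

C0 = 0x5, C1 = 0x2

C0: T = 0x2, S = E(K, T) = 0x8; 0xD ⊕ 0x8 = 0x5.
C1: T = 0x3, S = E(K, T) = 0x7; 0x5 ⊕ 0x7 = 0x2.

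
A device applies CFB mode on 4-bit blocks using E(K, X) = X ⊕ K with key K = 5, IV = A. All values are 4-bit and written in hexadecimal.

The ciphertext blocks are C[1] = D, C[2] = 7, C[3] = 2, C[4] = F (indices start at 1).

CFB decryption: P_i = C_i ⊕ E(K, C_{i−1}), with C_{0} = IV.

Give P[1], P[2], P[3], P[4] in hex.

P[1] = 2, P[2] = F, P[3] = 0, P[4] = 8

P[1]: E(K, A) = F; D ⊕ F = 2.
P[2]: E(K, D) = 8; 7 ⊕ 8 = F.
P[3]: E(K, 7) = 2; 2 ⊕ 2 = 0.
P[4]: E(K, 2) = 7; F ⊕ 7 = 8.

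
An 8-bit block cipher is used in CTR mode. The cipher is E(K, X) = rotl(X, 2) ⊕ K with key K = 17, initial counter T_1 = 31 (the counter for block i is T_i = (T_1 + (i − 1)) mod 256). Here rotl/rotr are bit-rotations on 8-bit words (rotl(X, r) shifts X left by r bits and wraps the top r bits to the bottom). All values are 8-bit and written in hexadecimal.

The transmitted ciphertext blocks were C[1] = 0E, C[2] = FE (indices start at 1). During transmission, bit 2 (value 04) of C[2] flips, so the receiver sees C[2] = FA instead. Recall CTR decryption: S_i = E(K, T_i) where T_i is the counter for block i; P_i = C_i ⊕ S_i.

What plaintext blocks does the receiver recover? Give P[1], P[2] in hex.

P[1] = DD, P[2] = 25

Only C[2] changed, to FA. In CTR, a change in C_i flips the same bit in P_i only; the keystream is unaffected. Decrypting the received ciphertext:
P[1]: T = 31, S = E(K, T) = D3; 0E ⊕ D3 = DD.
P[2]: T = 32, S = E(K, T) = DF; FA ⊕ DF = 25.
Blocks that differ from the original plaintext: P[2].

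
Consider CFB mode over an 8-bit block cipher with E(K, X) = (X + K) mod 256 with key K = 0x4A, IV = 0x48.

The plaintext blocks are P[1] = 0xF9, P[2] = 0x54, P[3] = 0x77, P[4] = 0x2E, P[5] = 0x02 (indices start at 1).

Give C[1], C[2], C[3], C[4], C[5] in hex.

CFB encryption: C_i = P_i ⊕ E(K, C_{i−1}), with C_{0} = IV.
C[1]: E(K, 0x48) = 0x92; 0xF9 ⊕ 0x92 = 0x6B.
C[2]: E(K, 0x6B) = 0xB5; 0x54 ⊕ 0xB5 = 0xE1.
C[3]: E(K, 0xE1) = 0x2B; 0x77 ⊕ 0x2B = 0x5C.
C[4]: E(K, 0x5C) = 0xA6; 0x2E ⊕ 0xA6 = 0x88.
C[5]: E(K, 0x88) = 0xD2; 0x02 ⊕ 0xD2 = 0xD0.

C[1] = 0x6B, C[2] = 0xE1, C[3] = 0x5C, C[4] = 0x88, C[5] = 0xD0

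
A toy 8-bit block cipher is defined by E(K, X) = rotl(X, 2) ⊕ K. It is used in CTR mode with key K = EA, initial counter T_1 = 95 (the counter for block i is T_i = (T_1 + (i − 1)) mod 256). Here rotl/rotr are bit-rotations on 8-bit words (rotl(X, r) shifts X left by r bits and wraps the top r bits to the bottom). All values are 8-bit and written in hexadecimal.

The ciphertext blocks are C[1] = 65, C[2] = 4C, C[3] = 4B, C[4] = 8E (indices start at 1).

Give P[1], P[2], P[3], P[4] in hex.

CTR decryption: S_i = E(K, T_i) where T_i is the counter for block i; P_i = C_i ⊕ S_i.
P[1]: T = 95, S = E(K, T) = BC; 65 ⊕ BC = D9.
P[2]: T = 96, S = E(K, T) = B0; 4C ⊕ B0 = FC.
P[3]: T = 97, S = E(K, T) = B4; 4B ⊕ B4 = FF.
P[4]: T = 98, S = E(K, T) = 88; 8E ⊕ 88 = 06.

P[1] = D9, P[2] = FC, P[3] = FF, P[4] = 06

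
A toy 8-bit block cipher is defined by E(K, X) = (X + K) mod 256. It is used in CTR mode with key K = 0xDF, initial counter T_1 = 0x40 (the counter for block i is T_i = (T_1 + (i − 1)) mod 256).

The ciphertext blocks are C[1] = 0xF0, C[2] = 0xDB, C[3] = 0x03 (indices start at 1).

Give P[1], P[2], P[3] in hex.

P[1] = 0xEF, P[2] = 0xFB, P[3] = 0x22

CTR decryption: S_i = E(K, T_i) where T_i is the counter for block i; P_i = C_i ⊕ S_i.
P[1]: T = 0x40, S = E(K, T) = 0x1F; 0xF0 ⊕ 0x1F = 0xEF.
P[2]: T = 0x41, S = E(K, T) = 0x20; 0xDB ⊕ 0x20 = 0xFB.
P[3]: T = 0x42, S = E(K, T) = 0x21; 0x03 ⊕ 0x21 = 0x22.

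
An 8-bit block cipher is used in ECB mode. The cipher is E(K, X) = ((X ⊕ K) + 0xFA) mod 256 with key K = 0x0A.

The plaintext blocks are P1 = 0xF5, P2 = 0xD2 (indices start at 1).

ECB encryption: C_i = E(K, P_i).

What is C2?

C2 = 0xD2

C2: E(K, 0xD2) = 0xD2.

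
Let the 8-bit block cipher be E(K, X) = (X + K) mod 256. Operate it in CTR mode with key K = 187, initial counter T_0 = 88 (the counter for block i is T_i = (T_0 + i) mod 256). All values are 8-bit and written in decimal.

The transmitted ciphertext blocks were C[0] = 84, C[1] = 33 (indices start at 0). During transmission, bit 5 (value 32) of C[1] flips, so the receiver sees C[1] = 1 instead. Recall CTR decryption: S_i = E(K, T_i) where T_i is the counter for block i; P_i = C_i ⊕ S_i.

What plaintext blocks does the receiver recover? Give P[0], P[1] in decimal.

Only C[1] changed, to 1. In CTR, a change in C_i flips the same bit in P_i only; the keystream is unaffected. Decrypting the received ciphertext:
P[0]: T = 88, S = E(K, T) = 19; 84 ⊕ 19 = 71.
P[1]: T = 89, S = E(K, T) = 20; 1 ⊕ 20 = 21.
Blocks that differ from the original plaintext: P[1].

P[0] = 71, P[1] = 21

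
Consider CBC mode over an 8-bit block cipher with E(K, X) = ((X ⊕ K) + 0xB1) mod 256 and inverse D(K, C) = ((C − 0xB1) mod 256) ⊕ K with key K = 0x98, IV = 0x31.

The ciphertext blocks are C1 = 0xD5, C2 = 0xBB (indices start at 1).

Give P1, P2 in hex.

P1 = 0x8D, P2 = 0x47

CBC decryption: P_i = D(K, C_i) ⊕ C_{i−1}, with C_{0} = IV.
P1: D(K, 0xD5) = 0xBC; 0xBC ⊕ 0x31 = 0x8D.
P2: D(K, 0xBB) = 0x92; 0x92 ⊕ 0xD5 = 0x47.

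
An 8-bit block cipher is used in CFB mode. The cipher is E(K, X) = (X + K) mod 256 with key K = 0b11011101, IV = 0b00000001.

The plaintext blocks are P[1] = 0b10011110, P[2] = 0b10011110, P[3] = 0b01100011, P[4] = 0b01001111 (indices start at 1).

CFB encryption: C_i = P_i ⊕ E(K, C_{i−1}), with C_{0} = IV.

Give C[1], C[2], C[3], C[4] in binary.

C[1]: E(K, 0b00000001) = 0b11011110; 0b10011110 ⊕ 0b11011110 = 0b01000000.
C[2]: E(K, 0b01000000) = 0b00011101; 0b10011110 ⊕ 0b00011101 = 0b10000011.
C[3]: E(K, 0b10000011) = 0b01100000; 0b01100011 ⊕ 0b01100000 = 0b00000011.
C[4]: E(K, 0b00000011) = 0b11100000; 0b01001111 ⊕ 0b11100000 = 0b10101111.

C[1] = 0b01000000, C[2] = 0b10000011, C[3] = 0b00000011, C[4] = 0b10101111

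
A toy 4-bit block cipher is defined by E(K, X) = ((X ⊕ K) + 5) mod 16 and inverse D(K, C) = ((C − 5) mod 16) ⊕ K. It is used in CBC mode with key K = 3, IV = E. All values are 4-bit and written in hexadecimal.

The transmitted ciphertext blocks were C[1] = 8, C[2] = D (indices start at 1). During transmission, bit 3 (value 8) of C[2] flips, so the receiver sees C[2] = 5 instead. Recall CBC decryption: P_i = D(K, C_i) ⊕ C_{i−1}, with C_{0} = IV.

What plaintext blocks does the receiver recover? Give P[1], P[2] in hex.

Only C[2] changed, to 5. In CBC, a change in C_i garbles P_i and flips the same bit in P_{i+1}. Decrypting the received ciphertext:
P[1]: D(K, 8) = 0; 0 ⊕ E = E.
P[2]: D(K, 5) = 3; 3 ⊕ 8 = B.
Blocks that differ from the original plaintext: P[2].

P[1] = E, P[2] = B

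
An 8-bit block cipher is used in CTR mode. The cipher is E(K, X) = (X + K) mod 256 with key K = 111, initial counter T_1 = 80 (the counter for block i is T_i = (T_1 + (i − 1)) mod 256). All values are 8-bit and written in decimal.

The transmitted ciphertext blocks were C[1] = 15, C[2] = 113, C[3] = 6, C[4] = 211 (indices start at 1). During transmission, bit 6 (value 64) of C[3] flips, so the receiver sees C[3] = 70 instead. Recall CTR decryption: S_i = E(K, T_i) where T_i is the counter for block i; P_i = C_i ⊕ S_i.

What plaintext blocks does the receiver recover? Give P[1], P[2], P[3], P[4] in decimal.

Only C[3] changed, to 70. In CTR, a change in C_i flips the same bit in P_i only; the keystream is unaffected. Decrypting the received ciphertext:
P[1]: T = 80, S = E(K, T) = 191; 15 ⊕ 191 = 176.
P[2]: T = 81, S = E(K, T) = 192; 113 ⊕ 192 = 177.
P[3]: T = 82, S = E(K, T) = 193; 70 ⊕ 193 = 135.
P[4]: T = 83, S = E(K, T) = 194; 211 ⊕ 194 = 17.
Blocks that differ from the original plaintext: P[3].

P[1] = 176, P[2] = 177, P[3] = 135, P[4] = 17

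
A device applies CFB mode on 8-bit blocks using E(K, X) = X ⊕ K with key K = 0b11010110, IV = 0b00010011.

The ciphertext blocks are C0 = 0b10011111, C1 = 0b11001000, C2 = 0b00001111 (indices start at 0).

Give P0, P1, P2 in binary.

CFB decryption: P_i = C_i ⊕ E(K, C_{i−1}), with C_{−1} = IV.
P0: E(K, 0b00010011) = 0b11000101; 0b10011111 ⊕ 0b11000101 = 0b01011010.
P1: E(K, 0b10011111) = 0b01001001; 0b11001000 ⊕ 0b01001001 = 0b10000001.
P2: E(K, 0b11001000) = 0b00011110; 0b00001111 ⊕ 0b00011110 = 0b00010001.

P0 = 0b01011010, P1 = 0b10000001, P2 = 0b00010001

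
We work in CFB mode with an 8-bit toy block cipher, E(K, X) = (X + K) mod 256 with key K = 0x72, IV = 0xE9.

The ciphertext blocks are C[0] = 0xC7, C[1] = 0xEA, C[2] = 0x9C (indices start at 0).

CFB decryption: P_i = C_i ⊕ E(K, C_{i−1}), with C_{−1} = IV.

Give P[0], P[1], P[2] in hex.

P[0] = 0x9C, P[1] = 0xD3, P[2] = 0xC0

P[0]: E(K, 0xE9) = 0x5B; 0xC7 ⊕ 0x5B = 0x9C.
P[1]: E(K, 0xC7) = 0x39; 0xEA ⊕ 0x39 = 0xD3.
P[2]: E(K, 0xEA) = 0x5C; 0x9C ⊕ 0x5C = 0xC0.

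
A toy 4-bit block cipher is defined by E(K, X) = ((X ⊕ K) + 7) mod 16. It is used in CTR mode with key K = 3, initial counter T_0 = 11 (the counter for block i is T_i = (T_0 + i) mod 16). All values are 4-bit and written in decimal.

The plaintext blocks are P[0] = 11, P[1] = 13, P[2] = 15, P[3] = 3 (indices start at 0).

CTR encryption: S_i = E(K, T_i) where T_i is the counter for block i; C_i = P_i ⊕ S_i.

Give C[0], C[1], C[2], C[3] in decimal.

C[0]: T = 11, S = E(K, T) = 15; 11 ⊕ 15 = 4.
C[1]: T = 12, S = E(K, T) = 6; 13 ⊕ 6 = 11.
C[2]: T = 13, S = E(K, T) = 5; 15 ⊕ 5 = 10.
C[3]: T = 14, S = E(K, T) = 4; 3 ⊕ 4 = 7.

C[0] = 4, C[1] = 11, C[2] = 10, C[3] = 7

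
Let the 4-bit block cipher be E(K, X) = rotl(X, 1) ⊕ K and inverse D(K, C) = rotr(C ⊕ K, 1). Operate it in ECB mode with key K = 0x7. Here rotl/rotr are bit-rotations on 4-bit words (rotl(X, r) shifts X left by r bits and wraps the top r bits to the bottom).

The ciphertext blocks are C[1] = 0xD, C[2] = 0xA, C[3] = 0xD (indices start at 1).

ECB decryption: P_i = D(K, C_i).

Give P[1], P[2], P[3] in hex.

P[1] = 0x5, P[2] = 0xE, P[3] = 0x5

P[1]: D(K, 0xD) = 0x5.
P[2]: D(K, 0xA) = 0xE.
P[3]: D(K, 0xD) = 0x5.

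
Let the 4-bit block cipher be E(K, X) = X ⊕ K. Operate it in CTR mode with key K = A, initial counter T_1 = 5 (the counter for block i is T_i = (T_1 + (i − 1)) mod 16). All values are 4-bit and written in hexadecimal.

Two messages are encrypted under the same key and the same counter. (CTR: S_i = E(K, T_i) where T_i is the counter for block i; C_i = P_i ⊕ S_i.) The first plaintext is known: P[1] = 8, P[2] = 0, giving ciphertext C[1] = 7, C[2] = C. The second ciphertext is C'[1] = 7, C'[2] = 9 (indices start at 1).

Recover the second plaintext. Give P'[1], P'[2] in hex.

In CTR with a reused counter, both messages share the same keystream S_i, so C_i ⊕ C'_i = P_i ⊕ P'_i and thus P'_i = P_i ⊕ C_i ⊕ C'_i.
P'[1]: 8 ⊕ 7 ⊕ 7 = 8.
P'[2]: 0 ⊕ C ⊕ 9 = 5.

P'[1] = 8, P'[2] = 5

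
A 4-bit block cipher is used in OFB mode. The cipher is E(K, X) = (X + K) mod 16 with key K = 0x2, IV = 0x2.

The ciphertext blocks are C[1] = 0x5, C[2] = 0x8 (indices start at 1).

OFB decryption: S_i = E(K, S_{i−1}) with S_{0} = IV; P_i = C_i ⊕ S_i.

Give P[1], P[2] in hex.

P[1] = 0x1, P[2] = 0xE

P[1]: S = E(K, 0x2) = 0x4; 0x5 ⊕ 0x4 = 0x1.
P[2]: S = E(K, 0x4) = 0x6; 0x8 ⊕ 0x6 = 0xE.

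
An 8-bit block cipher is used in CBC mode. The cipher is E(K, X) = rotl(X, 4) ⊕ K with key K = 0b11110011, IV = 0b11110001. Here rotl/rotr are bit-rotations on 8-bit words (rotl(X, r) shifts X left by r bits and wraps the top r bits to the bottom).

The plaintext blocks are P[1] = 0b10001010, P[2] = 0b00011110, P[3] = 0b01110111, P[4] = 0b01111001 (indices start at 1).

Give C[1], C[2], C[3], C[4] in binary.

C[1] = 0b01000100, C[2] = 0b01010110, C[3] = 0b11100001, C[4] = 0b01111010

CBC encryption: C_i = E(K, P_i ⊕ C_{i−1}), with C_{0} = IV.
C[1]: P[1] ⊕ 0b11110001 = 0b01111011; E(K, 0b01111011) = 0b01000100.
C[2]: P[2] ⊕ 0b01000100 = 0b01011010; E(K, 0b01011010) = 0b01010110.
C[3]: P[3] ⊕ 0b01010110 = 0b00100001; E(K, 0b00100001) = 0b11100001.
C[4]: P[4] ⊕ 0b11100001 = 0b10011000; E(K, 0b10011000) = 0b01111010.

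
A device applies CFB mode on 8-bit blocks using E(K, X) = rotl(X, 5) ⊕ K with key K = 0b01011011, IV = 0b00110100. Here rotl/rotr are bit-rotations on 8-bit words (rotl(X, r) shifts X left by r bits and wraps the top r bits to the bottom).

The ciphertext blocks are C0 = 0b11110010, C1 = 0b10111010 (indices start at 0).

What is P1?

P1 = 0b10111111

CFB decryption: P_i = C_i ⊕ E(K, C_{i−1}), with C_{−1} = IV.
P1: E(K, 0b11110010) = 0b00000101; 0b10111010 ⊕ 0b00000101 = 0b10111111.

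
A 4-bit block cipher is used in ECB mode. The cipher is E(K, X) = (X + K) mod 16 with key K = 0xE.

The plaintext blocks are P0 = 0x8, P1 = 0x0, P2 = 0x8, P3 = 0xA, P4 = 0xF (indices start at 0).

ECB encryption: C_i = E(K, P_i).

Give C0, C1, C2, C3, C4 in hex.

C0: E(K, 0x8) = 0x6.
C1: E(K, 0x0) = 0xE.
C2: E(K, 0x8) = 0x6.
C3: E(K, 0xA) = 0x8.
C4: E(K, 0xF) = 0xD.

C0 = 0x6, C1 = 0xE, C2 = 0x6, C3 = 0x8, C4 = 0xD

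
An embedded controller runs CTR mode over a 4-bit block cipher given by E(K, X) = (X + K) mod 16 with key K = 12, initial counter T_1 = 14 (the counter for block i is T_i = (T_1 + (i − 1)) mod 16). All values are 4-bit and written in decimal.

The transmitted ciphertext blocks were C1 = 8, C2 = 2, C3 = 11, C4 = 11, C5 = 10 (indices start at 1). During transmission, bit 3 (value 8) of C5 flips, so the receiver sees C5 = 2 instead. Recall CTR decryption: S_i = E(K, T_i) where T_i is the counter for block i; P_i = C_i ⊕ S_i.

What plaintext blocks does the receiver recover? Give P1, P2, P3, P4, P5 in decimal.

P1 = 2, P2 = 9, P3 = 7, P4 = 6, P5 = 12

Only C5 changed, to 2. In CTR, a change in C_i flips the same bit in P_i only; the keystream is unaffected. Decrypting the received ciphertext:
P1: T = 14, S = E(K, T) = 10; 8 ⊕ 10 = 2.
P2: T = 15, S = E(K, T) = 11; 2 ⊕ 11 = 9.
P3: T = 0, S = E(K, T) = 12; 11 ⊕ 12 = 7.
P4: T = 1, S = E(K, T) = 13; 11 ⊕ 13 = 6.
P5: T = 2, S = E(K, T) = 14; 2 ⊕ 14 = 12.
Blocks that differ from the original plaintext: P5.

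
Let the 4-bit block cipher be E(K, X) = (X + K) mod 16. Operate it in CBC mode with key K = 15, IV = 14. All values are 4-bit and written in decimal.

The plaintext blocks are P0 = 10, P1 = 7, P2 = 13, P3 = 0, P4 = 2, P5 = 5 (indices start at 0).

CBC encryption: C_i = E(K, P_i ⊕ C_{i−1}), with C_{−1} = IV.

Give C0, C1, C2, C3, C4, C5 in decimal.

C0: P0 ⊕ 14 = 4; E(K, 4) = 3.
C1: P1 ⊕ 3 = 4; E(K, 4) = 3.
C2: P2 ⊕ 3 = 14; E(K, 14) = 13.
C3: P3 ⊕ 13 = 13; E(K, 13) = 12.
C4: P4 ⊕ 12 = 14; E(K, 14) = 13.
C5: P5 ⊕ 13 = 8; E(K, 8) = 7.

C0 = 3, C1 = 3, C2 = 13, C3 = 12, C4 = 13, C5 = 7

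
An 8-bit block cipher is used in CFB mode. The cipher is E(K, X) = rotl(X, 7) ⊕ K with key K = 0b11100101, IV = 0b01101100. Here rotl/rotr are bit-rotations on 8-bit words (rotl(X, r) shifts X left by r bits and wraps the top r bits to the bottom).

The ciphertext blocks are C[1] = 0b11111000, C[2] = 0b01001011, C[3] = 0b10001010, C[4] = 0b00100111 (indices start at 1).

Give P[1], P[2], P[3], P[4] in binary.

CFB decryption: P_i = C_i ⊕ E(K, C_{i−1}), with C_{0} = IV.
P[1]: E(K, 0b01101100) = 0b11010011; 0b11111000 ⊕ 0b11010011 = 0b00101011.
P[2]: E(K, 0b11111000) = 0b10011001; 0b01001011 ⊕ 0b10011001 = 0b11010010.
P[3]: E(K, 0b01001011) = 0b01000000; 0b10001010 ⊕ 0b01000000 = 0b11001010.
P[4]: E(K, 0b10001010) = 0b10100000; 0b00100111 ⊕ 0b10100000 = 0b10000111.

P[1] = 0b00101011, P[2] = 0b11010010, P[3] = 0b11001010, P[4] = 0b10000111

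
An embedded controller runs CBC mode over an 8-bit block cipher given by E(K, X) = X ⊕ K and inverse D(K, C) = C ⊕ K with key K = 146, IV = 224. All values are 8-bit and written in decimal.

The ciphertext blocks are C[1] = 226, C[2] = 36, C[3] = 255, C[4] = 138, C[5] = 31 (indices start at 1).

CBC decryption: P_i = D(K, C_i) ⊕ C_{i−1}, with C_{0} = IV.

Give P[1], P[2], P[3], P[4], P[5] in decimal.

P[1] = 144, P[2] = 84, P[3] = 73, P[4] = 231, P[5] = 7

P[1]: D(K, 226) = 112; 112 ⊕ 224 = 144.
P[2]: D(K, 36) = 182; 182 ⊕ 226 = 84.
P[3]: D(K, 255) = 109; 109 ⊕ 36 = 73.
P[4]: D(K, 138) = 24; 24 ⊕ 255 = 231.
P[5]: D(K, 31) = 141; 141 ⊕ 138 = 7.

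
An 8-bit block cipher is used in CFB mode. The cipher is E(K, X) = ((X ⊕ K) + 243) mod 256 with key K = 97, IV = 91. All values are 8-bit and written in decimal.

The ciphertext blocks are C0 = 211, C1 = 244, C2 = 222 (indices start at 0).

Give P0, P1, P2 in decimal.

CFB decryption: P_i = C_i ⊕ E(K, C_{i−1}), with C_{−1} = IV.
P0: E(K, 91) = 45; 211 ⊕ 45 = 254.
P1: E(K, 211) = 165; 244 ⊕ 165 = 81.
P2: E(K, 244) = 136; 222 ⊕ 136 = 86.

P0 = 254, P1 = 81, P2 = 86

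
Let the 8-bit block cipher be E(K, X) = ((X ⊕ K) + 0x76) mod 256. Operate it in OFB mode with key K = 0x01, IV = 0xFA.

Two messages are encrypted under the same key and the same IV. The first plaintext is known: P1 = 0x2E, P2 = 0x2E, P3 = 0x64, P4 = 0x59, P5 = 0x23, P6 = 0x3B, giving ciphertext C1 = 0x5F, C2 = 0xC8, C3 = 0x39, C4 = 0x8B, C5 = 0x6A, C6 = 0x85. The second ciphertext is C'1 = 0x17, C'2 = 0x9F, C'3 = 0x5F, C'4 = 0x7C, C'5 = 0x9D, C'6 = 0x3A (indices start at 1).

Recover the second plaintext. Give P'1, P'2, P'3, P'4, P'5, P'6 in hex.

In OFB with a reused IV, both messages share the same keystream S_i, so C_i ⊕ C'_i = P_i ⊕ P'_i and thus P'_i = P_i ⊕ C_i ⊕ C'_i.
P'1: 0x2E ⊕ 0x5F ⊕ 0x17 = 0x66.
P'2: 0x2E ⊕ 0xC8 ⊕ 0x9F = 0x79.
P'3: 0x64 ⊕ 0x39 ⊕ 0x5F = 0x02.
P'4: 0x59 ⊕ 0x8B ⊕ 0x7C = 0xAE.
P'5: 0x23 ⊕ 0x6A ⊕ 0x9D = 0xD4.
P'6: 0x3B ⊕ 0x85 ⊕ 0x3A = 0x84.

P'1 = 0x66, P'2 = 0x79, P'3 = 0x02, P'4 = 0xAE, P'5 = 0xD4, P'6 = 0x84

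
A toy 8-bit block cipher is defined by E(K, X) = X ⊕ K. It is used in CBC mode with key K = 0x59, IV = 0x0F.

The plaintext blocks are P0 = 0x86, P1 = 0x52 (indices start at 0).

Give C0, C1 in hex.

CBC encryption: C_i = E(K, P_i ⊕ C_{i−1}), with C_{−1} = IV.
C0: P0 ⊕ 0x0F = 0x89; E(K, 0x89) = 0xD0.
C1: P1 ⊕ 0xD0 = 0x82; E(K, 0x82) = 0xDB.

C0 = 0xD0, C1 = 0xDB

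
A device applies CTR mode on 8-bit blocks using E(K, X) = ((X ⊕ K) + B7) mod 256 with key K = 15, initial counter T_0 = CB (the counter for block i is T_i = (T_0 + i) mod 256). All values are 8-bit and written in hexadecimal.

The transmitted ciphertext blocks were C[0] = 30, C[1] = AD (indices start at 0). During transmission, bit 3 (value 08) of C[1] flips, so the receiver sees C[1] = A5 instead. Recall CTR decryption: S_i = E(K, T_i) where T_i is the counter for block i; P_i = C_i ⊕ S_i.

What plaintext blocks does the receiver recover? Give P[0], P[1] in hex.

Only C[1] changed, to A5. In CTR, a change in C_i flips the same bit in P_i only; the keystream is unaffected. Decrypting the received ciphertext:
P[0]: T = CB, S = E(K, T) = 95; 30 ⊕ 95 = A5.
P[1]: T = CC, S = E(K, T) = 90; A5 ⊕ 90 = 35.
Blocks that differ from the original plaintext: P[1].

P[0] = A5, P[1] = 35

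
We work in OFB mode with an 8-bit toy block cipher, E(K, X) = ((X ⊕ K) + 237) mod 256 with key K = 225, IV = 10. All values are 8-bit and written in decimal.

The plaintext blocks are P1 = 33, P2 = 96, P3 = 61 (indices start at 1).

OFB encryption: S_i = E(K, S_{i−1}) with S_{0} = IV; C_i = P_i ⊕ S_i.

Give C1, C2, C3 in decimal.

C1: S = E(K, 10) = 216; 33 ⊕ 216 = 249.
C2: S = E(K, 216) = 38; 96 ⊕ 38 = 70.
C3: S = E(K, 38) = 180; 61 ⊕ 180 = 137.

C1 = 249, C2 = 70, C3 = 137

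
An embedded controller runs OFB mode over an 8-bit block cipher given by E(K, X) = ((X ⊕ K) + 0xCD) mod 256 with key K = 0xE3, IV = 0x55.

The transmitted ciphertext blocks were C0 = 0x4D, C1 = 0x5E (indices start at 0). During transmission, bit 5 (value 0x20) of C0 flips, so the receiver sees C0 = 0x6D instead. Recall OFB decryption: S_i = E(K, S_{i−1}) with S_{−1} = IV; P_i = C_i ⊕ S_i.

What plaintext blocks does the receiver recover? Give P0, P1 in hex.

Only C0 changed, to 0x6D. In OFB, a change in C_i flips the same bit in P_i only; the keystream is unaffected. Decrypting the received ciphertext:
P0: S = E(K, 0x55) = 0x83; 0x6D ⊕ 0x83 = 0xEE.
P1: S = E(K, 0x83) = 0x2D; 0x5E ⊕ 0x2D = 0x73.
Blocks that differ from the original plaintext: P0.

P0 = 0xEE, P1 = 0x73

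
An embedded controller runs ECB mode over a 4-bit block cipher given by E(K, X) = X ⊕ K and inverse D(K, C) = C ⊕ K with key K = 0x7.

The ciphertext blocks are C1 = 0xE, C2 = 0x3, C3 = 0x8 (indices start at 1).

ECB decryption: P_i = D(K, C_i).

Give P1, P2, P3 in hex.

P1: D(K, 0xE) = 0x9.
P2: D(K, 0x3) = 0x4.
P3: D(K, 0x8) = 0xF.

P1 = 0x9, P2 = 0x4, P3 = 0xF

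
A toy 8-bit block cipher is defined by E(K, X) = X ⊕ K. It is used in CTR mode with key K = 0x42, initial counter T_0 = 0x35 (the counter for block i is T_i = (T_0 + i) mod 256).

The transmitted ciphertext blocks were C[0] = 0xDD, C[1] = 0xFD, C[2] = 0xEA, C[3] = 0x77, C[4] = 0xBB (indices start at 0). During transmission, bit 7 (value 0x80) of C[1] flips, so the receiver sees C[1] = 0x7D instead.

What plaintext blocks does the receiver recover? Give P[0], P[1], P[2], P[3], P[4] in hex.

P[0] = 0xAA, P[1] = 0x09, P[2] = 0x9F, P[3] = 0x0D, P[4] = 0xC0

CTR decryption: S_i = E(K, T_i) where T_i is the counter for block i; P_i = C_i ⊕ S_i.
Only C[1] changed, to 0x7D. In CTR, a change in C_i flips the same bit in P_i only; the keystream is unaffected. Decrypting the received ciphertext:
P[0]: T = 0x35, S = E(K, T) = 0x77; 0xDD ⊕ 0x77 = 0xAA.
P[1]: T = 0x36, S = E(K, T) = 0x74; 0x7D ⊕ 0x74 = 0x09.
P[2]: T = 0x37, S = E(K, T) = 0x75; 0xEA ⊕ 0x75 = 0x9F.
P[3]: T = 0x38, S = E(K, T) = 0x7A; 0x77 ⊕ 0x7A = 0x0D.
P[4]: T = 0x39, S = E(K, T) = 0x7B; 0xBB ⊕ 0x7B = 0xC0.
Blocks that differ from the original plaintext: P[1].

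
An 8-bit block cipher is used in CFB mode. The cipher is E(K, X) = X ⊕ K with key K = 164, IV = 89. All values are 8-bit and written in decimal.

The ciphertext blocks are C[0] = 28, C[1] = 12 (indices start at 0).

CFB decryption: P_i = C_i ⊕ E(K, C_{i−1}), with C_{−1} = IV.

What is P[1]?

P[1]: E(K, 28) = 184; 12 ⊕ 184 = 180.

P[1] = 180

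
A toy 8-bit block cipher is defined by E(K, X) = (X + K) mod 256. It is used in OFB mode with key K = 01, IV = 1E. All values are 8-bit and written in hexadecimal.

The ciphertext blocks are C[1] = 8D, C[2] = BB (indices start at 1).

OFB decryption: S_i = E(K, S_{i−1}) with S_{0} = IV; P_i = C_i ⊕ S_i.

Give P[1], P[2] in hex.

P[1] = 92, P[2] = 9B

P[1]: S = E(K, 1E) = 1F; 8D ⊕ 1F = 92.
P[2]: S = E(K, 1F) = 20; BB ⊕ 20 = 9B.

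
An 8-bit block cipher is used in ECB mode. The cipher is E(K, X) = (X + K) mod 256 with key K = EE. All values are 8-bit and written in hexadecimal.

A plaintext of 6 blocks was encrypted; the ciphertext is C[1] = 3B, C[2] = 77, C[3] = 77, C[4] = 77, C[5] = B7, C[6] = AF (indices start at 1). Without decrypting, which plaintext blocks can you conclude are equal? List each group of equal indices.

P[2] = P[3] = P[4]

ECB encrypts each block independently with the same key, so equal ciphertext blocks imply equal plaintext blocks.
C[2] = C[3] = C[4] = 77, so P[2] = P[3] = P[4].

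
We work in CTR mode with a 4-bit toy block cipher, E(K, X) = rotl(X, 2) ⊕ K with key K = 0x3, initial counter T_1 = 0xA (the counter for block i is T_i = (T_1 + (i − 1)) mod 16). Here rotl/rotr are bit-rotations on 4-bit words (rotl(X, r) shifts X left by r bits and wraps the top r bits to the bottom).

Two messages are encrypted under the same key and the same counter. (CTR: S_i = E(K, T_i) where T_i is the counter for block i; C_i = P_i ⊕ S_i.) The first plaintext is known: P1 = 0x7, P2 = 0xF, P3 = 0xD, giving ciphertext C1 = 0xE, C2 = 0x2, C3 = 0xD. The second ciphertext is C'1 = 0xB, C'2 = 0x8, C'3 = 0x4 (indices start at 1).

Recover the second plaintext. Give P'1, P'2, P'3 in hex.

In CTR with a reused counter, both messages share the same keystream S_i, so C_i ⊕ C'_i = P_i ⊕ P'_i and thus P'_i = P_i ⊕ C_i ⊕ C'_i.
P'1: 0x7 ⊕ 0xE ⊕ 0xB = 0x2.
P'2: 0xF ⊕ 0x2 ⊕ 0x8 = 0x5.
P'3: 0xD ⊕ 0xD ⊕ 0x4 = 0x4.

P'1 = 0x2, P'2 = 0x5, P'3 = 0x4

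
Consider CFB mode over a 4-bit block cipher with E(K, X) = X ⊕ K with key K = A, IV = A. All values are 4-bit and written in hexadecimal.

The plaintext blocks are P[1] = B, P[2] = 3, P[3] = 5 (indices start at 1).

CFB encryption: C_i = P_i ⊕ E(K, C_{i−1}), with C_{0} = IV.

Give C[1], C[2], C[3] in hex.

C[1] = B, C[2] = 2, C[3] = D

C[1]: E(K, A) = 0; B ⊕ 0 = B.
C[2]: E(K, B) = 1; 3 ⊕ 1 = 2.
C[3]: E(K, 2) = 8; 5 ⊕ 8 = D.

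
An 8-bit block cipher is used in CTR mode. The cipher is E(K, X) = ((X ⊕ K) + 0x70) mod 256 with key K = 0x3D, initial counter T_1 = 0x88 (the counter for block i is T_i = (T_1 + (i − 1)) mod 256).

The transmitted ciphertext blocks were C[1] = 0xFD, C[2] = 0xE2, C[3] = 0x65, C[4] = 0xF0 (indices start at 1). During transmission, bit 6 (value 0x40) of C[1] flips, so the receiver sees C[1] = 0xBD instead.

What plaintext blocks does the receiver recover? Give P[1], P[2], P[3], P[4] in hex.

P[1] = 0x98, P[2] = 0xC6, P[3] = 0x42, P[4] = 0xD6

CTR decryption: S_i = E(K, T_i) where T_i is the counter for block i; P_i = C_i ⊕ S_i.
Only C[1] changed, to 0xBD. In CTR, a change in C_i flips the same bit in P_i only; the keystream is unaffected. Decrypting the received ciphertext:
P[1]: T = 0x88, S = E(K, T) = 0x25; 0xBD ⊕ 0x25 = 0x98.
P[2]: T = 0x89, S = E(K, T) = 0x24; 0xE2 ⊕ 0x24 = 0xC6.
P[3]: T = 0x8A, S = E(K, T) = 0x27; 0x65 ⊕ 0x27 = 0x42.
P[4]: T = 0x8B, S = E(K, T) = 0x26; 0xF0 ⊕ 0x26 = 0xD6.
Blocks that differ from the original plaintext: P[1].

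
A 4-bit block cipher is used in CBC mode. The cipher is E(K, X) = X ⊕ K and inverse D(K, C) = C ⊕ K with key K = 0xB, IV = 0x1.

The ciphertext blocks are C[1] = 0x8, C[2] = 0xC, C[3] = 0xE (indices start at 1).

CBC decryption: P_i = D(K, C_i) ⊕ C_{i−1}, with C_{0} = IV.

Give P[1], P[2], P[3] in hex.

P[1]: D(K, 0x8) = 0x3; 0x3 ⊕ 0x1 = 0x2.
P[2]: D(K, 0xC) = 0x7; 0x7 ⊕ 0x8 = 0xF.
P[3]: D(K, 0xE) = 0x5; 0x5 ⊕ 0xC = 0x9.

P[1] = 0x2, P[2] = 0xF, P[3] = 0x9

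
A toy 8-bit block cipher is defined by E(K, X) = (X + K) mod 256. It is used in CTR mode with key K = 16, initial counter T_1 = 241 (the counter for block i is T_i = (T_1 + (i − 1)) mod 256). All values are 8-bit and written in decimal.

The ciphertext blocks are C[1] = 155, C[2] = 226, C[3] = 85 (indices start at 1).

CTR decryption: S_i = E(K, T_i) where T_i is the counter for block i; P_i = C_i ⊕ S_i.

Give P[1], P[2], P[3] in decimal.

P[1] = 154, P[2] = 224, P[3] = 86

P[1]: T = 241, S = E(K, T) = 1; 155 ⊕ 1 = 154.
P[2]: T = 242, S = E(K, T) = 2; 226 ⊕ 2 = 224.
P[3]: T = 243, S = E(K, T) = 3; 85 ⊕ 3 = 86.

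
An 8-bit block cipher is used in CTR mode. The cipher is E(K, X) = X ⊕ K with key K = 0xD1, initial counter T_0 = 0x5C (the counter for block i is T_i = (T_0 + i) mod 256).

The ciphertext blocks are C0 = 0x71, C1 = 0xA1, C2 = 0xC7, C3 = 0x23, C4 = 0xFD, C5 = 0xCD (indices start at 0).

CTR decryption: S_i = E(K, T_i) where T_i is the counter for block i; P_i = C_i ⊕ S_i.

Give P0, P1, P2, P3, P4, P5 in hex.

P0 = 0xFC, P1 = 0x2D, P2 = 0x48, P3 = 0xAD, P4 = 0x4C, P5 = 0x7D

P0: T = 0x5C, S = E(K, T) = 0x8D; 0x71 ⊕ 0x8D = 0xFC.
P1: T = 0x5D, S = E(K, T) = 0x8C; 0xA1 ⊕ 0x8C = 0x2D.
P2: T = 0x5E, S = E(K, T) = 0x8F; 0xC7 ⊕ 0x8F = 0x48.
P3: T = 0x5F, S = E(K, T) = 0x8E; 0x23 ⊕ 0x8E = 0xAD.
P4: T = 0x60, S = E(K, T) = 0xB1; 0xFD ⊕ 0xB1 = 0x4C.
P5: T = 0x61, S = E(K, T) = 0xB0; 0xCD ⊕ 0xB0 = 0x7D.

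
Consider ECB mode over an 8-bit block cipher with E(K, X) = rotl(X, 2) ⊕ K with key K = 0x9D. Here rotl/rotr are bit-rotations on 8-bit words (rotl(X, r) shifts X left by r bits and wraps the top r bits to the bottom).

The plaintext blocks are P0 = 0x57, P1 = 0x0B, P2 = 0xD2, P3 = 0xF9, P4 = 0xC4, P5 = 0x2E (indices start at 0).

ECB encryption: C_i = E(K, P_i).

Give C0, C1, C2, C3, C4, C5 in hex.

C0 = 0xC0, C1 = 0xB1, C2 = 0xD6, C3 = 0x7A, C4 = 0x8E, C5 = 0x25

C0: E(K, 0x57) = 0xC0.
C1: E(K, 0x0B) = 0xB1.
C2: E(K, 0xD2) = 0xD6.
C3: E(K, 0xF9) = 0x7A.
C4: E(K, 0xC4) = 0x8E.
C5: E(K, 0x2E) = 0x25.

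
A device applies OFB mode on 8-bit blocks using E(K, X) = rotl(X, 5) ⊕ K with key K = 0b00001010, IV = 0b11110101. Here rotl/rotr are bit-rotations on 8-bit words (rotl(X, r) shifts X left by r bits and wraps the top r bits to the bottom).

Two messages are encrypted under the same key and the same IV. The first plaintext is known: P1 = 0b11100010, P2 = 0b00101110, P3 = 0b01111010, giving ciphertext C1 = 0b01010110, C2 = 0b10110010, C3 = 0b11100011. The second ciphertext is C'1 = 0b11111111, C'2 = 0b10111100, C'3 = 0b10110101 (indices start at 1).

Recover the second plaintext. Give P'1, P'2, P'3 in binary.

In OFB with a reused IV, both messages share the same keystream S_i, so C_i ⊕ C'_i = P_i ⊕ P'_i and thus P'_i = P_i ⊕ C_i ⊕ C'_i.
P'1: 0b11100010 ⊕ 0b01010110 ⊕ 0b11111111 = 0b01001011.
P'2: 0b00101110 ⊕ 0b10110010 ⊕ 0b10111100 = 0b00100000.
P'3: 0b01111010 ⊕ 0b11100011 ⊕ 0b10110101 = 0b00101100.

P'1 = 0b01001011, P'2 = 0b00100000, P'3 = 0b00101100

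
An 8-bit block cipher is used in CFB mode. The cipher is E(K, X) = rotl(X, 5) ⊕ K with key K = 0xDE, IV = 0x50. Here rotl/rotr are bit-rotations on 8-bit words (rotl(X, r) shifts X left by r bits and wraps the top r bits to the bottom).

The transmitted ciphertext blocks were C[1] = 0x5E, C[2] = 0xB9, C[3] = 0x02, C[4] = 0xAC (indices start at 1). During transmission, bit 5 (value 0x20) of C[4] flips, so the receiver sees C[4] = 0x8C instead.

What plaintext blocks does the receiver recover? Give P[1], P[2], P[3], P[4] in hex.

P[1] = 0x8A, P[2] = 0xAC, P[3] = 0xEB, P[4] = 0x12

CFB decryption: P_i = C_i ⊕ E(K, C_{i−1}), with C_{0} = IV.
Only C[4] changed, to 0x8C. In CFB, a change in C_i flips the same bit in P_i and garbles P_{i+1}. Decrypting the received ciphertext:
P[1]: E(K, 0x50) = 0xD4; 0x5E ⊕ 0xD4 = 0x8A.
P[2]: E(K, 0x5E) = 0x15; 0xB9 ⊕ 0x15 = 0xAC.
P[3]: E(K, 0xB9) = 0xE9; 0x02 ⊕ 0xE9 = 0xEB.
P[4]: E(K, 0x02) = 0x9E; 0x8C ⊕ 0x9E = 0x12.
Blocks that differ from the original plaintext: P[4].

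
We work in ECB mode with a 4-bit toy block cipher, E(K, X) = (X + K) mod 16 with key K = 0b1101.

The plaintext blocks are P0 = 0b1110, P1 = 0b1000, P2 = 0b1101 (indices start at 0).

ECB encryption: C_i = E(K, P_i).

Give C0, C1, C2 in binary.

C0 = 0b1011, C1 = 0b0101, C2 = 0b1010

C0: E(K, 0b1110) = 0b1011.
C1: E(K, 0b1000) = 0b0101.
C2: E(K, 0b1101) = 0b1010.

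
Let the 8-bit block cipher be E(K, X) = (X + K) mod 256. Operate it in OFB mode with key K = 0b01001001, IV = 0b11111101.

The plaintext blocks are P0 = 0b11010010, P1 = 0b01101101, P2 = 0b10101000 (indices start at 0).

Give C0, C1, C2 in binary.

C0 = 0b10010100, C1 = 0b11100010, C2 = 0b01110000

OFB encryption: S_i = E(K, S_{i−1}) with S_{−1} = IV; C_i = P_i ⊕ S_i.
C0: S = E(K, 0b11111101) = 0b01000110; 0b11010010 ⊕ 0b01000110 = 0b10010100.
C1: S = E(K, 0b01000110) = 0b10001111; 0b01101101 ⊕ 0b10001111 = 0b11100010.
C2: S = E(K, 0b10001111) = 0b11011000; 0b10101000 ⊕ 0b11011000 = 0b01110000.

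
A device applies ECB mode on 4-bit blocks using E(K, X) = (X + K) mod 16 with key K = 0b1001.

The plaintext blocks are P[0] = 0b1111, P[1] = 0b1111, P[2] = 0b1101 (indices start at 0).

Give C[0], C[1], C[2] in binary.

C[0] = 0b1000, C[1] = 0b1000, C[2] = 0b0110

ECB encryption: C_i = E(K, P_i).
C[0]: E(K, 0b1111) = 0b1000.
C[1]: E(K, 0b1111) = 0b1000.
C[2]: E(K, 0b1101) = 0b0110.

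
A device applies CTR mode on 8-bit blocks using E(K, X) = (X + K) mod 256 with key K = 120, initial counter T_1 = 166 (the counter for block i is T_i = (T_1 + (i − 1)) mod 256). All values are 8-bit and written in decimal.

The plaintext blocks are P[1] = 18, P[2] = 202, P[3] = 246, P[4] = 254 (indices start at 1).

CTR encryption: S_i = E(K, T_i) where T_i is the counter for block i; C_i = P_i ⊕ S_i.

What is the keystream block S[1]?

C[1]: T = 166, S = E(K, T) = 30; 18 ⊕ 30 = 12.
So S[1] = 30.

30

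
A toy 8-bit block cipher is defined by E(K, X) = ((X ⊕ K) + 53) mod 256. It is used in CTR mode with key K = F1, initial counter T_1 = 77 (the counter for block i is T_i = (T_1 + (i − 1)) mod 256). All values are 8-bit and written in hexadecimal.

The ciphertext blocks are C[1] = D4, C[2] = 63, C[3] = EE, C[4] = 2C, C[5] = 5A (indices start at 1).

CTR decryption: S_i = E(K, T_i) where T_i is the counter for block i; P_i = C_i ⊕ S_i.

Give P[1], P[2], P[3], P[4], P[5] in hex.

P[1] = 0D, P[2] = BF, P[3] = 35, P[4] = F2, P[5] = 87

P[1]: T = 77, S = E(K, T) = D9; D4 ⊕ D9 = 0D.
P[2]: T = 78, S = E(K, T) = DC; 63 ⊕ DC = BF.
P[3]: T = 79, S = E(K, T) = DB; EE ⊕ DB = 35.
P[4]: T = 7A, S = E(K, T) = DE; 2C ⊕ DE = F2.
P[5]: T = 7B, S = E(K, T) = DD; 5A ⊕ DD = 87.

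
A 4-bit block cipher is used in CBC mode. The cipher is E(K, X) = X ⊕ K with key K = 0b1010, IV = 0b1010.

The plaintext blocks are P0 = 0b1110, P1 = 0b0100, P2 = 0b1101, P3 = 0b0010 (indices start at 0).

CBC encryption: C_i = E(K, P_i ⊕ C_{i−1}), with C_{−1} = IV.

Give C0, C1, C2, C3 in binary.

C0: P0 ⊕ 0b1010 = 0b0100; E(K, 0b0100) = 0b1110.
C1: P1 ⊕ 0b1110 = 0b1010; E(K, 0b1010) = 0b0000.
C2: P2 ⊕ 0b0000 = 0b1101; E(K, 0b1101) = 0b0111.
C3: P3 ⊕ 0b0111 = 0b0101; E(K, 0b0101) = 0b1111.

C0 = 0b1110, C1 = 0b0000, C2 = 0b0111, C3 = 0b1111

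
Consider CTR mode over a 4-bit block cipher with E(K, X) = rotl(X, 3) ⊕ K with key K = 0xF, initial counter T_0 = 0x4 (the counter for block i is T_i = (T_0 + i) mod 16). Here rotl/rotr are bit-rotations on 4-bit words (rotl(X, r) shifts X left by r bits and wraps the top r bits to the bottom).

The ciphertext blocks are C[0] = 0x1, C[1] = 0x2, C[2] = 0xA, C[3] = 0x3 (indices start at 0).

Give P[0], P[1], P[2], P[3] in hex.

CTR decryption: S_i = E(K, T_i) where T_i is the counter for block i; P_i = C_i ⊕ S_i.
P[0]: T = 0x4, S = E(K, T) = 0xD; 0x1 ⊕ 0xD = 0xC.
P[1]: T = 0x5, S = E(K, T) = 0x5; 0x2 ⊕ 0x5 = 0x7.
P[2]: T = 0x6, S = E(K, T) = 0xC; 0xA ⊕ 0xC = 0x6.
P[3]: T = 0x7, S = E(K, T) = 0x4; 0x3 ⊕ 0x4 = 0x7.

P[0] = 0xC, P[1] = 0x7, P[2] = 0x6, P[3] = 0x7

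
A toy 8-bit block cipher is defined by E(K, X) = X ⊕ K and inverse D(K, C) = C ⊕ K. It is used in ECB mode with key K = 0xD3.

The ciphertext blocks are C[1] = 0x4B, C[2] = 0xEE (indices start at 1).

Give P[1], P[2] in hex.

P[1] = 0x98, P[2] = 0x3D

ECB decryption: P_i = D(K, C_i).
P[1]: D(K, 0x4B) = 0x98.
P[2]: D(K, 0xEE) = 0x3D.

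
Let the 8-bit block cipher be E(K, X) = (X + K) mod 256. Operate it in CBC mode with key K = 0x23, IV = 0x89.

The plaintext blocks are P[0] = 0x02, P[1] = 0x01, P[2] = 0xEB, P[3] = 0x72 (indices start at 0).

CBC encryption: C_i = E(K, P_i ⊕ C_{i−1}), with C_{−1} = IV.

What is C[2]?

C[0]: P[0] ⊕ 0x89 = 0x8B; E(K, 0x8B) = 0xAE.
C[1]: P[1] ⊕ 0xAE = 0xAF; E(K, 0xAF) = 0xD2.
C[2]: P[2] ⊕ 0xD2 = 0x39; E(K, 0x39) = 0x5C.

C[2] = 0x5C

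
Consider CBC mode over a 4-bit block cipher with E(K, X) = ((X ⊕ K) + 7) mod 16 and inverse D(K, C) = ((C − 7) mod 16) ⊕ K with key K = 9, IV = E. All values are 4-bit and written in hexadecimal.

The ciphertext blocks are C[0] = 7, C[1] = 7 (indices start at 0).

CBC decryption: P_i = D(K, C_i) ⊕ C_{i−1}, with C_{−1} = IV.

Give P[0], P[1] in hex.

P[0] = 7, P[1] = E

P[0]: D(K, 7) = 9; 9 ⊕ E = 7.
P[1]: D(K, 7) = 9; 9 ⊕ 7 = E.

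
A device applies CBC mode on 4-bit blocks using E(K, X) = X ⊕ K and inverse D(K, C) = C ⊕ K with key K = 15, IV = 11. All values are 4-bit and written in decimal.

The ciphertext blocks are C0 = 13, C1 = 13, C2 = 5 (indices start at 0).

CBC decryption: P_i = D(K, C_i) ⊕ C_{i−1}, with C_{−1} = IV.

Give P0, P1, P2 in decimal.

P0 = 9, P1 = 15, P2 = 7

P0: D(K, 13) = 2; 2 ⊕ 11 = 9.
P1: D(K, 13) = 2; 2 ⊕ 13 = 15.
P2: D(K, 5) = 10; 10 ⊕ 13 = 7.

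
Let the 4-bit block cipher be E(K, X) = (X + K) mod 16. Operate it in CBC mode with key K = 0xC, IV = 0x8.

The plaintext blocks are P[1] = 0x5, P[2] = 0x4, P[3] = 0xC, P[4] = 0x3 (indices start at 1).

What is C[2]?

CBC encryption: C_i = E(K, P_i ⊕ C_{i−1}), with C_{0} = IV.
C[1]: P[1] ⊕ 0x8 = 0xD; E(K, 0xD) = 0x9.
C[2]: P[2] ⊕ 0x9 = 0xD; E(K, 0xD) = 0x9.

C[2] = 0x9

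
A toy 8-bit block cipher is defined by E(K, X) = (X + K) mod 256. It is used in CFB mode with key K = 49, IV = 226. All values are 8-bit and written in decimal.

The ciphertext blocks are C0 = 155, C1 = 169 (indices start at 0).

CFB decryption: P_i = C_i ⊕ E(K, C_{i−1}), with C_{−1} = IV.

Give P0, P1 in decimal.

P0: E(K, 226) = 19; 155 ⊕ 19 = 136.
P1: E(K, 155) = 204; 169 ⊕ 204 = 101.

P0 = 136, P1 = 101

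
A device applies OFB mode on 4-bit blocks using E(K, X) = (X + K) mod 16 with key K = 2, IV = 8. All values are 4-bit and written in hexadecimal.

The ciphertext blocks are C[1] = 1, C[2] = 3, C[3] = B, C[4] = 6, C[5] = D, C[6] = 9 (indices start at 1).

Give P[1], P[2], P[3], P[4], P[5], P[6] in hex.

P[1] = B, P[2] = F, P[3] = 5, P[4] = 6, P[5] = F, P[6] = D

OFB decryption: S_i = E(K, S_{i−1}) with S_{0} = IV; P_i = C_i ⊕ S_i.
P[1]: S = E(K, 8) = A; 1 ⊕ A = B.
P[2]: S = E(K, A) = C; 3 ⊕ C = F.
P[3]: S = E(K, C) = E; B ⊕ E = 5.
P[4]: S = E(K, E) = 0; 6 ⊕ 0 = 6.
P[5]: S = E(K, 0) = 2; D ⊕ 2 = F.
P[6]: S = E(K, 2) = 4; 9 ⊕ 4 = D.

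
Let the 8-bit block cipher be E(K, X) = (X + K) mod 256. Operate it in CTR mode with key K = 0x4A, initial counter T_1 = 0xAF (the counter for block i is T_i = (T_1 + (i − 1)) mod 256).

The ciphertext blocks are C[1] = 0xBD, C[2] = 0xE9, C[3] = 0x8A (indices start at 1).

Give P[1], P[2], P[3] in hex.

CTR decryption: S_i = E(K, T_i) where T_i is the counter for block i; P_i = C_i ⊕ S_i.
P[1]: T = 0xAF, S = E(K, T) = 0xF9; 0xBD ⊕ 0xF9 = 0x44.
P[2]: T = 0xB0, S = E(K, T) = 0xFA; 0xE9 ⊕ 0xFA = 0x13.
P[3]: T = 0xB1, S = E(K, T) = 0xFB; 0x8A ⊕ 0xFB = 0x71.

P[1] = 0x44, P[2] = 0x13, P[3] = 0x71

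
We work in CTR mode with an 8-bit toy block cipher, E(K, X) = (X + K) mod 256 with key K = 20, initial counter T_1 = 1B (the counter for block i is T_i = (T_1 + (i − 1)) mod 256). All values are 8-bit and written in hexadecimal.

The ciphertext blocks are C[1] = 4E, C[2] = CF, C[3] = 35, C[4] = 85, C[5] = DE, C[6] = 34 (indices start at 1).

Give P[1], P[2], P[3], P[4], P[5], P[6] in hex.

CTR decryption: S_i = E(K, T_i) where T_i is the counter for block i; P_i = C_i ⊕ S_i.
P[1]: T = 1B, S = E(K, T) = 3B; 4E ⊕ 3B = 75.
P[2]: T = 1C, S = E(K, T) = 3C; CF ⊕ 3C = F3.
P[3]: T = 1D, S = E(K, T) = 3D; 35 ⊕ 3D = 08.
P[4]: T = 1E, S = E(K, T) = 3E; 85 ⊕ 3E = BB.
P[5]: T = 1F, S = E(K, T) = 3F; DE ⊕ 3F = E1.
P[6]: T = 20, S = E(K, T) = 40; 34 ⊕ 40 = 74.

P[1] = 75, P[2] = F3, P[3] = 08, P[4] = BB, P[5] = E1, P[6] = 74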